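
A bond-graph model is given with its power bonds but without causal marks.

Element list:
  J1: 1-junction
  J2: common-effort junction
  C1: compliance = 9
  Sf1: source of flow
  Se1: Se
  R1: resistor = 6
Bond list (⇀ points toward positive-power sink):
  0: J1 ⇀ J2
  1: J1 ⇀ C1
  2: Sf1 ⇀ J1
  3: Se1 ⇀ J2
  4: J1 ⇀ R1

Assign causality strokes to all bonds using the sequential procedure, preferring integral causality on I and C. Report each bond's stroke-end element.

bond 2 |Sf1  (source Sf1 imposes f)
bond 3 |J2  (source Se1 imposes e)
bond 0 |J1  (J1: bond 2 brought flow, rest push out)
bond 1 |J1  (J1: bond 2 brought flow, rest push out)
bond 4 |J1  (1-jn J1 has f-setter on 2)

b0 →J1
b1 →J1
b2 →Sf1
b3 →J2
b4 →J1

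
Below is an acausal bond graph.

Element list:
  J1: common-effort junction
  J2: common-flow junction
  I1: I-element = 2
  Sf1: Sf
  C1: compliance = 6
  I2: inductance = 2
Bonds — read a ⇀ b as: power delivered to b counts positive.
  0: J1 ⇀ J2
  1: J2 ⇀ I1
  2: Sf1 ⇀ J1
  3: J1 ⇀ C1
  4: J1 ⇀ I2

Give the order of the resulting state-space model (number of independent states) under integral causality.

3  (C1, I1, I2 all integral)

b2 stroke at Sf1  (source Sf1 imposes f)
b1 stroke at I1  (prefer integral on I1)
b0 stroke at J2  (1-jn J2 has f-setter on 1)
b3 stroke at J1  (prefer integral on C1)
b4 stroke at I2  (J1 effort already set via bond 3)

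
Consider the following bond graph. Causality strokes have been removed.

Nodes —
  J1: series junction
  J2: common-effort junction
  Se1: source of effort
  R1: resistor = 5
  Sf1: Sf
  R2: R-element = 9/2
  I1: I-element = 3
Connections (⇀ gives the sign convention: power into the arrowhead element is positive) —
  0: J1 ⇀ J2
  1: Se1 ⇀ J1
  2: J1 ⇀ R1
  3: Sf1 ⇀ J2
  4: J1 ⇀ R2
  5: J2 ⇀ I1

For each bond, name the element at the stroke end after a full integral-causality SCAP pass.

#1 stroke→J1  (source Se1 imposes e)
#3 stroke→Sf1  (Sf1 (Sf) sets flow on bond)
#5 stroke→I1  (I1 outputs flow p/I1)
#0 stroke→J2  (closing 0-jn rule on J2)
#2 stroke→J1  (1-jn J1 has f-setter on 0)
#4 stroke→J1  (common-f at J1 fixed by 0)

b0 stroke→J2
b1 stroke→J1
b2 stroke→J1
b3 stroke→Sf1
b4 stroke→J1
b5 stroke→I1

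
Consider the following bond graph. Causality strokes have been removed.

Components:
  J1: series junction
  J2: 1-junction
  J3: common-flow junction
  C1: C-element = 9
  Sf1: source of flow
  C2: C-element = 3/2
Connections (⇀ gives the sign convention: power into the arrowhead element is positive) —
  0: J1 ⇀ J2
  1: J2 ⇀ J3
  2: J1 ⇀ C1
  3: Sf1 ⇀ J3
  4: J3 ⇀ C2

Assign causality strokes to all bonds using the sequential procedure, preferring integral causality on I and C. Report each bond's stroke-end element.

#3 →Sf1  (source Sf1 imposes f)
#1 →J3  (1-jn J3 has f-setter on 3)
#4 →J3  (common-f at J3 fixed by 3)
#0 →J2  (J2: bond 1 brought flow, rest push out)
#2 →J1  (J1 flow already set via bond 0)

#0 |J2
#1 |J3
#2 |J1
#3 |Sf1
#4 |J3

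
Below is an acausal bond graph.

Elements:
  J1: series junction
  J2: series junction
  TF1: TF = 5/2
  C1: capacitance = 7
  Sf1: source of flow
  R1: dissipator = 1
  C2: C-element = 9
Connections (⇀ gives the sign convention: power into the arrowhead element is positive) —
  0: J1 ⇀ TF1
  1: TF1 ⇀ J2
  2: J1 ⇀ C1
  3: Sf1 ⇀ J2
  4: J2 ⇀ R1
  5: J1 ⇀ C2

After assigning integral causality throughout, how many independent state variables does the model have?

2  (C1, C2 all integral)

β3 stroke at Sf1  (source Sf1 imposes f)
β1 stroke at J2  (common-f at J2 fixed by 3)
β4 stroke at J2  (J2: bond 3 brought flow, rest push out)
β0 stroke at TF1  (TF1: transformer flips bond 1)
β2 stroke at J1  (J1 flow already set via bond 0)
β5 stroke at J1  (common-f at J1 fixed by 0)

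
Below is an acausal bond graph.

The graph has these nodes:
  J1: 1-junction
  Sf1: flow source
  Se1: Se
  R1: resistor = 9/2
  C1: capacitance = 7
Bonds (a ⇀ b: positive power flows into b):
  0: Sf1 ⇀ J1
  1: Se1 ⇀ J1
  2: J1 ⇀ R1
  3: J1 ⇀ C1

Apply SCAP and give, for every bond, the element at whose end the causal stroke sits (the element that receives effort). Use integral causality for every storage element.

b0 stroke at Sf1
b1 stroke at J1
b2 stroke at J1
b3 stroke at J1

bond 0 |Sf1  (Sf1 (Sf) sets flow on bond)
bond 1 |J1  (Se1: effort source, stroke at far end)
bond 2 |J1  (common-f at J1 fixed by 0)
bond 3 |J1  (J1 flow already set via bond 0)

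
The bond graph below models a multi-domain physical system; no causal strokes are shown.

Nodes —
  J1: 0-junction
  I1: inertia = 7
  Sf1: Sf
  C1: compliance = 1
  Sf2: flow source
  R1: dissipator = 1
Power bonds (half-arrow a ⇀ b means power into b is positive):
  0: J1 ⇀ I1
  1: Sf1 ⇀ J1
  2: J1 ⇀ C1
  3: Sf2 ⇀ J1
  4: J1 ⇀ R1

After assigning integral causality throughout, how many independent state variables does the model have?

bond 1 stroke at Sf1  (Sf1: flow source, stroke at near end)
bond 3 stroke at Sf2  (Sf2 fixes flow; stroke at Sf2)
bond 0 stroke at I1  (I1 integral (f out))
bond 2 stroke at J1  (C1 integral (e out))
bond 4 stroke at R1  (J1 effort already set via bond 2)

2  (C1, I1 all integral)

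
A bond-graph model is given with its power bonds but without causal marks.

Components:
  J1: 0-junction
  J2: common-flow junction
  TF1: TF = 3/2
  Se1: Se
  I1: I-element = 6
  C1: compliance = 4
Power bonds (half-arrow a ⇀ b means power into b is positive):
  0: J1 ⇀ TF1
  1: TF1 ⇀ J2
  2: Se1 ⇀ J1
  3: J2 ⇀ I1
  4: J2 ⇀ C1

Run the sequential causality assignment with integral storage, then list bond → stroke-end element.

bond 2 |J1  (source Se1 imposes e)
bond 0 |TF1  (J1 effort already set via bond 2)
bond 1 |J2  (through TF1, causality passes straight; one stroke at TF1)
bond 3 |I1  (I1 integral (f out))
bond 4 |J2  (J2 flow already set via bond 3)

b0 stroke→TF1
b1 stroke→J2
b2 stroke→J1
b3 stroke→I1
b4 stroke→J2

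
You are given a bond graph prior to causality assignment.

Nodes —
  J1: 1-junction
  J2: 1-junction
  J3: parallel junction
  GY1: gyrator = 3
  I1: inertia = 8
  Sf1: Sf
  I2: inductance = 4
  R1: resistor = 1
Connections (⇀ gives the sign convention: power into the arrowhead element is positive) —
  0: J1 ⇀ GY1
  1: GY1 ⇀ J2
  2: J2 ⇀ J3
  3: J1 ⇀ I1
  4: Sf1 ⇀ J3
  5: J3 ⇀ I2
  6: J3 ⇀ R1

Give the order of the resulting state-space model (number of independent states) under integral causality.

2  (I1, I2 all integral)

#4 →Sf1  (Sf1 fixes flow; stroke at Sf1)
#3 →I1  (I1: I, integral causality)
#0 →J1  (common-f at J1 fixed by 3)
#1 →J2  (GY1: gyrator matches bond 0)
#2 →J3  (only one flow-in slot at J2)
#5 →I2  (J3: bond 2 brought effort, rest push out)
#6 →R1  (0-jn J3 has e-setter on 2)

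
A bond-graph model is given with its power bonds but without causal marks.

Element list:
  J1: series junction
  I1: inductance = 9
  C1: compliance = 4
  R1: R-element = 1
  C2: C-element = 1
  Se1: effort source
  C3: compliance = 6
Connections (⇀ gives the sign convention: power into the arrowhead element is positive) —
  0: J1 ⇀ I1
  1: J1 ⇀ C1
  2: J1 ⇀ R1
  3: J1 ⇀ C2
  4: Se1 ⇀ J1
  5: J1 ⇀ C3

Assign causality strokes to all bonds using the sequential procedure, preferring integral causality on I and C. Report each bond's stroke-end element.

b0 stroke→I1
b1 stroke→J1
b2 stroke→J1
b3 stroke→J1
b4 stroke→J1
b5 stroke→J1

#4 →J1  (Se1 (Se) sets effort on bond)
#0 →I1  (I1 integral (f out))
#1 →J1  (J1: bond 0 brought flow, rest push out)
#2 →J1  (J1 flow already set via bond 0)
#3 →J1  (1-jn J1 has f-setter on 0)
#5 →J1  (J1: bond 0 brought flow, rest push out)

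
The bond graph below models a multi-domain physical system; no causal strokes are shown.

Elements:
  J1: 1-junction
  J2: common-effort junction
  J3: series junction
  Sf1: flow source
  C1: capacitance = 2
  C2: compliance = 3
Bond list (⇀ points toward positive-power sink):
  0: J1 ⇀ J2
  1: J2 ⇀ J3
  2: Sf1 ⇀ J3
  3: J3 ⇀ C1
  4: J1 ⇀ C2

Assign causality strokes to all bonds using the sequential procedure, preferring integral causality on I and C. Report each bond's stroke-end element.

bond 2 stroke→Sf1  (Sf1 fixes flow; stroke at Sf1)
bond 1 stroke→J3  (J3: bond 2 brought flow, rest push out)
bond 3 stroke→J3  (J3 flow already set via bond 2)
bond 0 stroke→J2  (only one effort-in slot at J2)
bond 4 stroke→J1  (common-f at J1 fixed by 0)

#0 |J2
#1 |J3
#2 |Sf1
#3 |J3
#4 |J1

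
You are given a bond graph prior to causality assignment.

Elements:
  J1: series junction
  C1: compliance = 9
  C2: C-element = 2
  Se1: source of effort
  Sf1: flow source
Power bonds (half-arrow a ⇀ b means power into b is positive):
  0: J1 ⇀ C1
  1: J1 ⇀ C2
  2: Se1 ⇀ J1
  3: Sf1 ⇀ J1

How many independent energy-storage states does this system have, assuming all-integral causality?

2  (C1, C2 all integral)

β2 |J1  (Se1 fixes effort; stroke away)
β3 |Sf1  (Sf1: flow source, stroke at near end)
β0 |J1  (J1: bond 3 brought flow, rest push out)
β1 |J1  (J1 flow already set via bond 3)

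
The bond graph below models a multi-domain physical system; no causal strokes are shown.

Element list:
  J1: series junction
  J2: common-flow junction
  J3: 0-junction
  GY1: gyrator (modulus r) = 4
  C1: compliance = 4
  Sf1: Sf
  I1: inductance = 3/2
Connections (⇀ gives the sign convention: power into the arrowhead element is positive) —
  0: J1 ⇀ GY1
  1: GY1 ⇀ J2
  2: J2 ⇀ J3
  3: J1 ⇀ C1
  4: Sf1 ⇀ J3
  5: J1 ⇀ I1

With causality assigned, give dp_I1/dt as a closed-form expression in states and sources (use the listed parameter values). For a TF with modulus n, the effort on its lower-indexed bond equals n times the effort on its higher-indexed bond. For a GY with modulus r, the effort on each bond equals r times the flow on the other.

β4 →Sf1  (Sf1: flow source, stroke at near end)
β2 →J3  (J3 needs exactly one e-in)
β1 →J2  (1-jn J2 has f-setter on 2)
β0 →J1  (GY1: gyrator matches bond 1)
β3 →J1  (C1 integral (e out))
β5 →I1  (J1: last free bond brings flow in)

dp_I1/dt = 4*F_Sf1 - q_C1/4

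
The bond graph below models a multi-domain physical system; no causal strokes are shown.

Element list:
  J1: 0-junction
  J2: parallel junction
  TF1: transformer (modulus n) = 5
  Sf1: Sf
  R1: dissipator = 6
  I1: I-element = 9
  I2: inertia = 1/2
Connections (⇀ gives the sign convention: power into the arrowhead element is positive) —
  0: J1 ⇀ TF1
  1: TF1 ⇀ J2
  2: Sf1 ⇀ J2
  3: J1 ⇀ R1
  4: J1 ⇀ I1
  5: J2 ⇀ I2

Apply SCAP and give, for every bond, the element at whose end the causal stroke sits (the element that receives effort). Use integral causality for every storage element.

β2 |Sf1  (Sf1: flow source, stroke at near end)
β4 |I1  (I1 integral (f out))
β5 |I2  (prefer integral on I2)
β1 |J2  (J2 needs exactly one e-in)
β0 |TF1  (through TF1, causality passes straight; one stroke at TF1)
β3 |J1  (only one effort-in slot at J1)

#0 stroke→TF1
#1 stroke→J2
#2 stroke→Sf1
#3 stroke→J1
#4 stroke→I1
#5 stroke→I2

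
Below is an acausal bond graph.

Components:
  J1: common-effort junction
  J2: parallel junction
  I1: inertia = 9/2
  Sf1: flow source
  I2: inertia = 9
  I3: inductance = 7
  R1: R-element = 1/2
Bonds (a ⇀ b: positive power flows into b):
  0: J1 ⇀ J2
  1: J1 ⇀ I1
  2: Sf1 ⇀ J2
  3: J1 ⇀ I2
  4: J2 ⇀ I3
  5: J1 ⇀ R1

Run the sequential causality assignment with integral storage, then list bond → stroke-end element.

bond 2 stroke→Sf1  (Sf1 fixes flow; stroke at Sf1)
bond 1 stroke→I1  (I1 integral (f out))
bond 3 stroke→I2  (I2: I, integral causality)
bond 4 stroke→I3  (I3 outputs flow p/I3)
bond 0 stroke→J2  (J2: last free bond brings effort in)
bond 5 stroke→J1  (only one effort-in slot at J1)

β0 →J2
β1 →I1
β2 →Sf1
β3 →I2
β4 →I3
β5 →J1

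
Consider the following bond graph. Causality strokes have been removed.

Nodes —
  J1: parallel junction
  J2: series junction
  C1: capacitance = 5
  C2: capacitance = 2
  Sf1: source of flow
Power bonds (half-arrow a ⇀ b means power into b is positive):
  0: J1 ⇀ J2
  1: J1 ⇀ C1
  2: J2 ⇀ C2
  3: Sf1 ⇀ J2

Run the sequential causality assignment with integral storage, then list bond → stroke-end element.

bond 3 stroke→Sf1  (Sf1: flow source, stroke at near end)
bond 0 stroke→J2  (J2: bond 3 brought flow, rest push out)
bond 2 stroke→J2  (J2: bond 3 brought flow, rest push out)
bond 1 stroke→J1  (closing 0-jn rule on J1)

b0 stroke→J2
b1 stroke→J1
b2 stroke→J2
b3 stroke→Sf1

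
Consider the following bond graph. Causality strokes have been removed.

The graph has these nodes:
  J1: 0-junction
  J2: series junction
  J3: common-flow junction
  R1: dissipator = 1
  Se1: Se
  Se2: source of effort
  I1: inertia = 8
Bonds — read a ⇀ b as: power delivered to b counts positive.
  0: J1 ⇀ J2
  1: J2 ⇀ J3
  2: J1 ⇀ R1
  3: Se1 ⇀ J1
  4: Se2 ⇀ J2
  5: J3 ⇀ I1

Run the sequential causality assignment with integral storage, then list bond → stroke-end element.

bond 3 →J1  (Se1 fixes effort; stroke away)
bond 4 →J2  (source Se2 imposes e)
bond 0 →J2  (J1: bond 3 brought effort, rest push out)
bond 2 →R1  (J1 effort already set via bond 3)
bond 1 →J3  (closing 1-jn rule on J2)
bond 5 →I1  (J3 needs exactly one f-in)

β0 |J2
β1 |J3
β2 |R1
β3 |J1
β4 |J2
β5 |I1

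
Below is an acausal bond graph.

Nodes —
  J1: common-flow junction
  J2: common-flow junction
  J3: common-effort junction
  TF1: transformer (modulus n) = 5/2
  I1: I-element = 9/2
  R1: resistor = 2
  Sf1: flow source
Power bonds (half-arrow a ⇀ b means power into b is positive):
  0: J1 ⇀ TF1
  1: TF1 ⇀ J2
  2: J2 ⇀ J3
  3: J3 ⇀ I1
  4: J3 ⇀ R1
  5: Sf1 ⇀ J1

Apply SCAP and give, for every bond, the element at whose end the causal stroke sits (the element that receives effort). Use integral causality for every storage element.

β5 stroke→Sf1  (Sf1 (Sf) sets flow on bond)
β0 stroke→J1  (common-f at J1 fixed by 5)
β1 stroke→TF1  (through TF1, causality passes straight; one stroke at TF1)
β2 stroke→J2  (J2: bond 1 brought flow, rest push out)
β3 stroke→I1  (I1 outputs flow p/I1)
β4 stroke→J3  (only one effort-in slot at J3)

β0 stroke at J1
β1 stroke at TF1
β2 stroke at J2
β3 stroke at I1
β4 stroke at J3
β5 stroke at Sf1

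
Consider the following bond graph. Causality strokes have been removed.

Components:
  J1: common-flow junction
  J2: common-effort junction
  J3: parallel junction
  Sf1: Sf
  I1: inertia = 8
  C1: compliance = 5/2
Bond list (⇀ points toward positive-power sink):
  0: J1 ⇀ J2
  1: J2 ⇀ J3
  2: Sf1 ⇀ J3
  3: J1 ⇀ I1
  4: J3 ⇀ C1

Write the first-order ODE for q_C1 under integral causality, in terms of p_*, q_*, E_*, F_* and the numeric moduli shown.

dq_C1/dt = F_Sf1 + p_I1/8

β2 stroke→Sf1  (Sf1: flow source, stroke at near end)
β3 stroke→I1  (I1: I, integral causality)
β0 stroke→J1  (common-f at J1 fixed by 3)
β1 stroke→J2  (J2: last free bond brings effort in)
β4 stroke→J3  (J3 needs exactly one e-in)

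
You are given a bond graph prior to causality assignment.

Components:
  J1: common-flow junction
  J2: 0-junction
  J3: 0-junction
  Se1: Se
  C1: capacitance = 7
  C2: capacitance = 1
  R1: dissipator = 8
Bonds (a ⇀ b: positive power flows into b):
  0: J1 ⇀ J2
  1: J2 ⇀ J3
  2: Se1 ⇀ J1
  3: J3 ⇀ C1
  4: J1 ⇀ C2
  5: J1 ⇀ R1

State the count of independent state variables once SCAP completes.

β2 →J1  (source Se1 imposes e)
β3 →J3  (C1 integral (e out))
β1 →J2  (common-e at J3 fixed by 3)
β0 →J1  (J2: bond 1 brought effort, rest push out)
β4 →J1  (prefer integral on C2)
β5 →R1  (only one flow-in slot at J1)

2  (C1, C2 all integral)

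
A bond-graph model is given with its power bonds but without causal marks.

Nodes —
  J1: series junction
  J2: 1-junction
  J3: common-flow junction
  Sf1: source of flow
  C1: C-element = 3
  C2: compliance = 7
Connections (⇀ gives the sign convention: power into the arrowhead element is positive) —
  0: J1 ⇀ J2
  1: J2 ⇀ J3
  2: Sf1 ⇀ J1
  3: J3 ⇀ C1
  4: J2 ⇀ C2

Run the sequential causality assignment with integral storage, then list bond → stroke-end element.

b2 →Sf1  (Sf1: flow source, stroke at near end)
b0 →J1  (common-f at J1 fixed by 2)
b1 →J2  (1-jn J2 has f-setter on 0)
b4 →J2  (1-jn J2 has f-setter on 0)
b3 →J3  (1-jn J3 has f-setter on 1)

β0 stroke→J1
β1 stroke→J2
β2 stroke→Sf1
β3 stroke→J3
β4 stroke→J2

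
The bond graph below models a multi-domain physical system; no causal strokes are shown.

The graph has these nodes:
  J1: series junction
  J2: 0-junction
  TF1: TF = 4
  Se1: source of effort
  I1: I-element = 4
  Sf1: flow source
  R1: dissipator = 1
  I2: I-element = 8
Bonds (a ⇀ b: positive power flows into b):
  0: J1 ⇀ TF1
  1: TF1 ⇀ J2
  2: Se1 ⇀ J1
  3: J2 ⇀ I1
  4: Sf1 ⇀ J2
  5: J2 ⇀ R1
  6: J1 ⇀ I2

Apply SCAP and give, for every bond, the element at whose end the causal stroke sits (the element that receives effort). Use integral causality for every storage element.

b0 →J1
b1 →TF1
b2 →J1
b3 →I1
b4 →Sf1
b5 →J2
b6 →I2

bond 2 →J1  (Se1: effort source, stroke at far end)
bond 4 →Sf1  (Sf1 (Sf) sets flow on bond)
bond 3 →I1  (prefer integral on I1)
bond 6 →I2  (I2 outputs flow p/I2)
bond 0 →J1  (common-f at J1 fixed by 6)
bond 1 →TF1  (TF1: transformer flips bond 0)
bond 5 →J2  (closing 0-jn rule on J2)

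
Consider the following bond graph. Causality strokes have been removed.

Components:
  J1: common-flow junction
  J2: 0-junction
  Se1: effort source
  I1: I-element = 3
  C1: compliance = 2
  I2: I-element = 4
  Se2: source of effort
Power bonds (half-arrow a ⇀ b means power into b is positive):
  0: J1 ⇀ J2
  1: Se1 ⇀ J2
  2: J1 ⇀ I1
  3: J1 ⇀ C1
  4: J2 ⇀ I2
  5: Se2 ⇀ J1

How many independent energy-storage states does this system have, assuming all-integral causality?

3  (C1, I1, I2 all integral)

β1 →J2  (Se1 (Se) sets effort on bond)
β5 →J1  (Se2 (Se) sets effort on bond)
β0 →J1  (0-jn J2 has e-setter on 1)
β4 →I2  (J2 effort already set via bond 1)
β2 →I1  (I1: I, integral causality)
β3 →J1  (1-jn J1 has f-setter on 2)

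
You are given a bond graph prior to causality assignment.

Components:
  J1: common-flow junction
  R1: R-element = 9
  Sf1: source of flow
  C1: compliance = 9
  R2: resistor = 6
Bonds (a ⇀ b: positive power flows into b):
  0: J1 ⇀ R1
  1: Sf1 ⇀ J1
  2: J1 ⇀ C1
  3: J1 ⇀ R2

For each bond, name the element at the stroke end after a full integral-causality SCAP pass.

#0 |J1
#1 |Sf1
#2 |J1
#3 |J1

bond 1 stroke→Sf1  (source Sf1 imposes f)
bond 0 stroke→J1  (1-jn J1 has f-setter on 1)
bond 2 stroke→J1  (J1 flow already set via bond 1)
bond 3 stroke→J1  (J1: bond 1 brought flow, rest push out)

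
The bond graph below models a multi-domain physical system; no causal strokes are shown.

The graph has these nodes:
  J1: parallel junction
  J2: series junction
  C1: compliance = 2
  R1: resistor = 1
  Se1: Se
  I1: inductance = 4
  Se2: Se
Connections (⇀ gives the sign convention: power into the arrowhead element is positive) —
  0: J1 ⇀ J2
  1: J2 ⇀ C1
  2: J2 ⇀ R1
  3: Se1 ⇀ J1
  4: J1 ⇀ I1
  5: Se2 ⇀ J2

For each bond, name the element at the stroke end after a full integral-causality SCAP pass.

bond 3 stroke at J1  (Se1 fixes effort; stroke away)
bond 5 stroke at J2  (Se2 (Se) sets effort on bond)
bond 0 stroke at J2  (J1 effort already set via bond 3)
bond 4 stroke at I1  (J1: bond 3 brought effort, rest push out)
bond 1 stroke at J2  (C1: C, integral causality)
bond 2 stroke at R1  (J2: last free bond brings flow in)

#0 stroke→J2
#1 stroke→J2
#2 stroke→R1
#3 stroke→J1
#4 stroke→I1
#5 stroke→J2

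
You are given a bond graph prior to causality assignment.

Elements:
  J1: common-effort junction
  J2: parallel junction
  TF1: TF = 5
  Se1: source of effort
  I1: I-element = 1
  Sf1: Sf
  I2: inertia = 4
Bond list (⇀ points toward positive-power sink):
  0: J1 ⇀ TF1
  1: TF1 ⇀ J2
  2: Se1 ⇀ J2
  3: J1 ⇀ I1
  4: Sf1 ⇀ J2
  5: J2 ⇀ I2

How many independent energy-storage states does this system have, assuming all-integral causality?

2  (I1, I2 all integral)

b2 stroke→J2  (source Se1 imposes e)
b4 stroke→Sf1  (Sf1 fixes flow; stroke at Sf1)
b1 stroke→TF1  (J2: bond 2 brought effort, rest push out)
b5 stroke→I2  (0-jn J2 has e-setter on 2)
b0 stroke→J1  (TF1: transformer flips bond 1)
b3 stroke→I1  (common-e at J1 fixed by 0)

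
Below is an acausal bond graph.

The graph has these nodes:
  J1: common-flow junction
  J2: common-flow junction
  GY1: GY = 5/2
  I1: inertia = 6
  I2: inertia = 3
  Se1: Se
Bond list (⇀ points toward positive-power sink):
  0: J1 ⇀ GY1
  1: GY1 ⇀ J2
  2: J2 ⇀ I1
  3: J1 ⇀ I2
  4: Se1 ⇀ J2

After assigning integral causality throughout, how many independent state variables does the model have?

2  (I1, I2 all integral)

b4 |J2  (Se1 (Se) sets effort on bond)
b2 |I1  (prefer integral on I1)
b1 |J2  (J2 flow already set via bond 2)
b0 |J1  (GY1 both-in/both-out from 1)
b3 |I2  (J1 needs exactly one f-in)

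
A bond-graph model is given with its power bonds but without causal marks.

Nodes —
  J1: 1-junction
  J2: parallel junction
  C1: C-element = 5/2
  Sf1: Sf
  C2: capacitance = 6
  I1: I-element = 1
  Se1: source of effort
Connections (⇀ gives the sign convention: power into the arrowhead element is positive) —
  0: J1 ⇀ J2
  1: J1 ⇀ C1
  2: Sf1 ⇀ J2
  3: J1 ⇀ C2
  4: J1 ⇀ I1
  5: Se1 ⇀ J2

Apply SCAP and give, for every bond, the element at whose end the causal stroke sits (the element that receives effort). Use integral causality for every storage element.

#0 stroke at J1
#1 stroke at J1
#2 stroke at Sf1
#3 stroke at J1
#4 stroke at I1
#5 stroke at J2

b2 →Sf1  (Sf1: flow source, stroke at near end)
b5 →J2  (Se1: effort source, stroke at far end)
b0 →J1  (J2: bond 5 brought effort, rest push out)
b1 →J1  (C1 outputs effort q/C1)
b3 →J1  (C2 integral (e out))
b4 →I1  (J1: last free bond brings flow in)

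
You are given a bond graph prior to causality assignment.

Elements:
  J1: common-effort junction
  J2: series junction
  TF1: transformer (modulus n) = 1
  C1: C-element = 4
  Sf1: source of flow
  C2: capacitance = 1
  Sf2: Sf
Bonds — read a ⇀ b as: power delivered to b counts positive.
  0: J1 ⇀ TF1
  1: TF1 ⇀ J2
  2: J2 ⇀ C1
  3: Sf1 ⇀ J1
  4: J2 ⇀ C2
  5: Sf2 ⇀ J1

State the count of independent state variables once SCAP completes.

#3 |Sf1  (source Sf1 imposes f)
#5 |Sf2  (source Sf2 imposes f)
#0 |J1  (closing 0-jn rule on J1)
#1 |TF1  (through TF1, causality passes straight; one stroke at TF1)
#2 |J2  (J2: bond 1 brought flow, rest push out)
#4 |J2  (1-jn J2 has f-setter on 1)

2  (C1, C2 all integral)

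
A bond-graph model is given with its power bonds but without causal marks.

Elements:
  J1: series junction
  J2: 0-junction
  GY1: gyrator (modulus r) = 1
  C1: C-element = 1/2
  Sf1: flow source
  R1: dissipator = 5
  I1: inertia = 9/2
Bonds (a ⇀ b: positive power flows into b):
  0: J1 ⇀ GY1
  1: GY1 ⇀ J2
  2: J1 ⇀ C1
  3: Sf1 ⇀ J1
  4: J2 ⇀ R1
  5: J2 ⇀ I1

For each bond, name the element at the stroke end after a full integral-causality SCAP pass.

bond 3 →Sf1  (source Sf1 imposes f)
bond 0 →J1  (J1 flow already set via bond 3)
bond 2 →J1  (J1 flow already set via bond 3)
bond 1 →J2  (GY1: gyrator matches bond 0)
bond 4 →R1  (common-e at J2 fixed by 1)
bond 5 →I1  (common-e at J2 fixed by 1)

b0 stroke→J1
b1 stroke→J2
b2 stroke→J1
b3 stroke→Sf1
b4 stroke→R1
b5 stroke→I1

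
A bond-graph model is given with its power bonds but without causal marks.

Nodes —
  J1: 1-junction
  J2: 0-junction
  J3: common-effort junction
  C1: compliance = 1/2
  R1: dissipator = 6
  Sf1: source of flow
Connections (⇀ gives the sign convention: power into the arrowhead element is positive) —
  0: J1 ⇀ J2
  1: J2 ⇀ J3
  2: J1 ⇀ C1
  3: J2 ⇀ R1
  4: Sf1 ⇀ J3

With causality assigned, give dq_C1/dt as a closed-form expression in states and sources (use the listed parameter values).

dq_C1/dt = -F_Sf1 - q_C1/3

b4 stroke→Sf1  (Sf1: flow source, stroke at near end)
b1 stroke→J3  (only one effort-in slot at J3)
b2 stroke→J1  (C1 outputs effort q/C1)
b0 stroke→J2  (J1 needs exactly one f-in)
b3 stroke→R1  (common-e at J2 fixed by 0)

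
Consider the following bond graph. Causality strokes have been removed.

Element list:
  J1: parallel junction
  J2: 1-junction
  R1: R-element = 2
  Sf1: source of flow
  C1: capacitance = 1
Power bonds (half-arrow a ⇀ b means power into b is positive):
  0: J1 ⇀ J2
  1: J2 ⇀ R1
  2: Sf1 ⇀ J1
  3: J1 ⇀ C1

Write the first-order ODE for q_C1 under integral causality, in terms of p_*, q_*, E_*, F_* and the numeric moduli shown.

dq_C1/dt = F_Sf1 - q_C1/2

#2 stroke at Sf1  (Sf1 (Sf) sets flow on bond)
#3 stroke at J1  (C1: C, integral causality)
#0 stroke at J2  (common-e at J1 fixed by 3)
#1 stroke at R1  (J2 needs exactly one f-in)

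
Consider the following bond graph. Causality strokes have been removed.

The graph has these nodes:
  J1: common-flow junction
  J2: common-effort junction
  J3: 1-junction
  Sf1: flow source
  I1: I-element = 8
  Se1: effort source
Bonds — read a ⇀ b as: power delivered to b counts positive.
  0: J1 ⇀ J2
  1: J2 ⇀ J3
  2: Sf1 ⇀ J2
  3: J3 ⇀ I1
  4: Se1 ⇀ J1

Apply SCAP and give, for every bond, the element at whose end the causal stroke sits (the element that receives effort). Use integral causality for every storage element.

#2 stroke→Sf1  (source Sf1 imposes f)
#4 stroke→J1  (Se1 fixes effort; stroke away)
#0 stroke→J2  (J1 needs exactly one f-in)
#1 stroke→J3  (J2: bond 0 brought effort, rest push out)
#3 stroke→I1  (only one flow-in slot at J3)

b0 stroke→J2
b1 stroke→J3
b2 stroke→Sf1
b3 stroke→I1
b4 stroke→J1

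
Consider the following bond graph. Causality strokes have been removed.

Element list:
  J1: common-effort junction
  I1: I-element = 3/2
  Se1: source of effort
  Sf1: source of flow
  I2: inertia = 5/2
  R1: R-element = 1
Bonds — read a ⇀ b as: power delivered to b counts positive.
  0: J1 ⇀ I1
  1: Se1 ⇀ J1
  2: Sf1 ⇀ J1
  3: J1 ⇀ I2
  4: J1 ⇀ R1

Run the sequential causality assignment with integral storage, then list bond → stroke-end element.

bond 1 stroke at J1  (Se1: effort source, stroke at far end)
bond 2 stroke at Sf1  (Sf1 fixes flow; stroke at Sf1)
bond 0 stroke at I1  (J1: bond 1 brought effort, rest push out)
bond 3 stroke at I2  (J1: bond 1 brought effort, rest push out)
bond 4 stroke at R1  (0-jn J1 has e-setter on 1)

β0 stroke at I1
β1 stroke at J1
β2 stroke at Sf1
β3 stroke at I2
β4 stroke at R1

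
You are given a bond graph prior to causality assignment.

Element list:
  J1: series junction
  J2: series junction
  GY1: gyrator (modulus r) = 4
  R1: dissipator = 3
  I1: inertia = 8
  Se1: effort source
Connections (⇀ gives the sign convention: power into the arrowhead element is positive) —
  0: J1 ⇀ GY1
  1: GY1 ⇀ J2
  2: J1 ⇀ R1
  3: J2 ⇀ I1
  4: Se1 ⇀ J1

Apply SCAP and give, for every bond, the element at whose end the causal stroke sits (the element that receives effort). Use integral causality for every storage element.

b0 stroke→J1
b1 stroke→J2
b2 stroke→R1
b3 stroke→I1
b4 stroke→J1

b4 stroke→J1  (Se1 fixes effort; stroke away)
b3 stroke→I1  (I1: I, integral causality)
b1 stroke→J2  (common-f at J2 fixed by 3)
b0 stroke→J1  (through GY1, causality inverts; strokes same side of GY1)
b2 stroke→R1  (closing 1-jn rule on J1)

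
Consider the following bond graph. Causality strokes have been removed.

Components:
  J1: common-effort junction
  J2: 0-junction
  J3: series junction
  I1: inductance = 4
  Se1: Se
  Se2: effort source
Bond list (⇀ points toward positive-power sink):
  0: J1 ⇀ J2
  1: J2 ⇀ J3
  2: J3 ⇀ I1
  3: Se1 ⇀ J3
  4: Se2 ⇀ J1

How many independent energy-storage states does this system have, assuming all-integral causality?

1  (I1 all integral)

b3 stroke→J3  (Se1 (Se) sets effort on bond)
b4 stroke→J1  (source Se2 imposes e)
b0 stroke→J2  (J1: bond 4 brought effort, rest push out)
b1 stroke→J3  (J2 effort already set via bond 0)
b2 stroke→I1  (closing 1-jn rule on J3)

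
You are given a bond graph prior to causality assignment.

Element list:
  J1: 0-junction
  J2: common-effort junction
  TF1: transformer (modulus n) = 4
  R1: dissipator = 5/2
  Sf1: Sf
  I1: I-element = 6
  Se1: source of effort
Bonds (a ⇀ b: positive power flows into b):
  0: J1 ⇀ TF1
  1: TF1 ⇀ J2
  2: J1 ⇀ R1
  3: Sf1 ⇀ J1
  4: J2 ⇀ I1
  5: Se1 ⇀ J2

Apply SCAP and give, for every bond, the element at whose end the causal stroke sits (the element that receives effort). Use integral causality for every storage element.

bond 3 stroke at Sf1  (source Sf1 imposes f)
bond 5 stroke at J2  (Se1: effort source, stroke at far end)
bond 1 stroke at TF1  (common-e at J2 fixed by 5)
bond 4 stroke at I1  (J2 effort already set via bond 5)
bond 0 stroke at J1  (through TF1, causality passes straight; one stroke at TF1)
bond 2 stroke at R1  (J1: bond 0 brought effort, rest push out)

b0 |J1
b1 |TF1
b2 |R1
b3 |Sf1
b4 |I1
b5 |J2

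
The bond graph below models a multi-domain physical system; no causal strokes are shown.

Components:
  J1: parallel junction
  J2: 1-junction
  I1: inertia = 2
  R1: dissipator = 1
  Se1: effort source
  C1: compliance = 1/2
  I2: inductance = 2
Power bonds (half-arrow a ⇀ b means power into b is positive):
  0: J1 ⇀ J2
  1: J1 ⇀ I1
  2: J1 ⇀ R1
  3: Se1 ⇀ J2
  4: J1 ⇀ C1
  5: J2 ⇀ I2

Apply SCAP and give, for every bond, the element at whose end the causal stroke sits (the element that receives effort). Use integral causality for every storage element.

bond 3 stroke at J2  (Se1: effort source, stroke at far end)
bond 1 stroke at I1  (I1: I, integral causality)
bond 4 stroke at J1  (C1 integral (e out))
bond 0 stroke at J2  (J1 effort already set via bond 4)
bond 2 stroke at R1  (0-jn J1 has e-setter on 4)
bond 5 stroke at I2  (J2: last free bond brings flow in)

b0 →J2
b1 →I1
b2 →R1
b3 →J2
b4 →J1
b5 →I2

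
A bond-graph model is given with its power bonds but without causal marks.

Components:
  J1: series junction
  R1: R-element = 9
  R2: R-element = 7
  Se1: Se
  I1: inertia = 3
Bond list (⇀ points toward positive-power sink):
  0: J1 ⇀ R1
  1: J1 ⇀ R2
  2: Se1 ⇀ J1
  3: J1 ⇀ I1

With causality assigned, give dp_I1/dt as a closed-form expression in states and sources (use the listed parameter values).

#2 stroke at J1  (Se1: effort source, stroke at far end)
#3 stroke at I1  (I1: I, integral causality)
#0 stroke at J1  (J1: bond 3 brought flow, rest push out)
#1 stroke at J1  (J1: bond 3 brought flow, rest push out)

dp_I1/dt = E_Se1 - 16*p_I1/3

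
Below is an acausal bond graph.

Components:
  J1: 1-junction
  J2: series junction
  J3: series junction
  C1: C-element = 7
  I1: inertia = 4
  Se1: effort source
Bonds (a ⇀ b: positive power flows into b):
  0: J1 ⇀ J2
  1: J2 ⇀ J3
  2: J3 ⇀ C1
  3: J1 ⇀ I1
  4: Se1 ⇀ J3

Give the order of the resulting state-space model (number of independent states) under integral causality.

b4 →J3  (Se1 fixes effort; stroke away)
b2 →J3  (C1: C, integral causality)
b1 →J2  (J3: last free bond brings flow in)
b0 →J1  (J2 needs exactly one f-in)
b3 →I1  (J1: last free bond brings flow in)

2  (C1, I1 all integral)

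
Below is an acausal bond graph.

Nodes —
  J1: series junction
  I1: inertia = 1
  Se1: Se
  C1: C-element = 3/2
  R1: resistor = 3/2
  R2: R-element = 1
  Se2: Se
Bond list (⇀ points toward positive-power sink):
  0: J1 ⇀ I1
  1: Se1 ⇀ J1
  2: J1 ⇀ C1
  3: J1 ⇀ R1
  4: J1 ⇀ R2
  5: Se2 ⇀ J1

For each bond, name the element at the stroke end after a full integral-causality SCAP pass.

#0 stroke at I1
#1 stroke at J1
#2 stroke at J1
#3 stroke at J1
#4 stroke at J1
#5 stroke at J1

β1 →J1  (Se1 fixes effort; stroke away)
β5 →J1  (source Se2 imposes e)
β0 →I1  (prefer integral on I1)
β2 →J1  (J1: bond 0 brought flow, rest push out)
β3 →J1  (J1: bond 0 brought flow, rest push out)
β4 →J1  (1-jn J1 has f-setter on 0)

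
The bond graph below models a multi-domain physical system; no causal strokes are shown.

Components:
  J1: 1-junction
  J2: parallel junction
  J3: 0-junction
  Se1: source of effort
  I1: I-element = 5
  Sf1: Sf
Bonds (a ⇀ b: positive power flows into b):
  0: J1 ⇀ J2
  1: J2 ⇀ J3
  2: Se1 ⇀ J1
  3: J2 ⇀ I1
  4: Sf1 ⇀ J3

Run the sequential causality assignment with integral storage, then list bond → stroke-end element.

b2 stroke at J1  (source Se1 imposes e)
b4 stroke at Sf1  (Sf1 (Sf) sets flow on bond)
b0 stroke at J2  (J1: last free bond brings flow in)
b1 stroke at J3  (J2: bond 0 brought effort, rest push out)
b3 stroke at I1  (0-jn J2 has e-setter on 0)

bond 0 →J2
bond 1 →J3
bond 2 →J1
bond 3 →I1
bond 4 →Sf1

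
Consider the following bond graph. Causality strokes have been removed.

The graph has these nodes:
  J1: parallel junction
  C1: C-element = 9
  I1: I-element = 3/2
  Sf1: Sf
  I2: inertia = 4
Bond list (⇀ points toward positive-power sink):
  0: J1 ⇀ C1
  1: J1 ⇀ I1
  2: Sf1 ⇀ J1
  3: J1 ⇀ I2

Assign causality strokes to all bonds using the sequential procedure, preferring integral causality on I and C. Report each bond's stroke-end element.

#2 stroke at Sf1  (Sf1 fixes flow; stroke at Sf1)
#0 stroke at J1  (prefer integral on C1)
#1 stroke at I1  (J1: bond 0 brought effort, rest push out)
#3 stroke at I2  (common-e at J1 fixed by 0)

#0 stroke at J1
#1 stroke at I1
#2 stroke at Sf1
#3 stroke at I2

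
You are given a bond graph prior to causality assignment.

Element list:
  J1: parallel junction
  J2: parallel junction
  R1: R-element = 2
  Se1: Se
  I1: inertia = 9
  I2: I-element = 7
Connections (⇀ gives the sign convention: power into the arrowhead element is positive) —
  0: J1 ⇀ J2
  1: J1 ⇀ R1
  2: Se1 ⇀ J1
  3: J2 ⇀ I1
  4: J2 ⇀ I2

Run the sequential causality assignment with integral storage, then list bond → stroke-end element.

b2 |J1  (source Se1 imposes e)
b0 |J2  (common-e at J1 fixed by 2)
b1 |R1  (J1: bond 2 brought effort, rest push out)
b3 |I1  (J2: bond 0 brought effort, rest push out)
b4 |I2  (common-e at J2 fixed by 0)

b0 →J2
b1 →R1
b2 →J1
b3 →I1
b4 →I2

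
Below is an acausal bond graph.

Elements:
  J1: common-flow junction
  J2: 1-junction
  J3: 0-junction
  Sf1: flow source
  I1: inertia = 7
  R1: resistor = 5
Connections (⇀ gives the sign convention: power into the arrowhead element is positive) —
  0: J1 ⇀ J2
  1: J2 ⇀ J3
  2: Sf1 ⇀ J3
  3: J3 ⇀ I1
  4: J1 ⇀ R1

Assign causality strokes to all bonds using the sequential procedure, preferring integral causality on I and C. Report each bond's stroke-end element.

b2 stroke→Sf1  (source Sf1 imposes f)
b3 stroke→I1  (prefer integral on I1)
b1 stroke→J3  (J3: last free bond brings effort in)
b0 stroke→J2  (common-f at J2 fixed by 1)
b4 stroke→J1  (J1 flow already set via bond 0)

#0 →J2
#1 →J3
#2 →Sf1
#3 →I1
#4 →J1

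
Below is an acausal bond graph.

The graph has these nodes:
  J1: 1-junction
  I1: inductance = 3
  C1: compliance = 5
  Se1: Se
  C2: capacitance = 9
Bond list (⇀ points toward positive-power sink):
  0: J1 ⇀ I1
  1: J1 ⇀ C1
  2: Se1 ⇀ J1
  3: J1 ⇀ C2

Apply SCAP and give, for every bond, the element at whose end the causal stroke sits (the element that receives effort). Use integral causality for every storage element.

b2 →J1  (Se1 (Se) sets effort on bond)
b0 →I1  (prefer integral on I1)
b1 →J1  (J1 flow already set via bond 0)
b3 →J1  (1-jn J1 has f-setter on 0)

β0 stroke→I1
β1 stroke→J1
β2 stroke→J1
β3 stroke→J1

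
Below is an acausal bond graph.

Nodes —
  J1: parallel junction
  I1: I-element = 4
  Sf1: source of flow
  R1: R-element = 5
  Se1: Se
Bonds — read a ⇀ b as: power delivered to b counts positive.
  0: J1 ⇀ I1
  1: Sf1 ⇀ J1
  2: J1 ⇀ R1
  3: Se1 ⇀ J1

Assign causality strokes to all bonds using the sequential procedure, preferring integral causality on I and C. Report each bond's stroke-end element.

b1 stroke at Sf1  (Sf1 fixes flow; stroke at Sf1)
b3 stroke at J1  (source Se1 imposes e)
b0 stroke at I1  (0-jn J1 has e-setter on 3)
b2 stroke at R1  (J1 effort already set via bond 3)

b0 stroke→I1
b1 stroke→Sf1
b2 stroke→R1
b3 stroke→J1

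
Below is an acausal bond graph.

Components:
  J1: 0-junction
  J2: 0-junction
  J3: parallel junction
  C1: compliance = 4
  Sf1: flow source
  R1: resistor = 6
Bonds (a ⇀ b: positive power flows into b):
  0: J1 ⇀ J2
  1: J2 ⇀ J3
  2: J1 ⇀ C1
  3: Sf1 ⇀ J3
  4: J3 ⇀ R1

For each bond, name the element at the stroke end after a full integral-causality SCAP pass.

β0 stroke at J2
β1 stroke at J3
β2 stroke at J1
β3 stroke at Sf1
β4 stroke at R1

#3 |Sf1  (source Sf1 imposes f)
#2 |J1  (C1 outputs effort q/C1)
#0 |J2  (J1 effort already set via bond 2)
#1 |J3  (J2: bond 0 brought effort, rest push out)
#4 |R1  (0-jn J3 has e-setter on 1)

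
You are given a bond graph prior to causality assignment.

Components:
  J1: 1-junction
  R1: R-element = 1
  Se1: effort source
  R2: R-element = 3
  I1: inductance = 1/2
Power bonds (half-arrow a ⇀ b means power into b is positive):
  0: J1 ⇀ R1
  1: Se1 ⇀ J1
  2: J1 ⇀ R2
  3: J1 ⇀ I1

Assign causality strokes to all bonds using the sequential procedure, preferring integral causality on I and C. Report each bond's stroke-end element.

#1 |J1  (Se1 (Se) sets effort on bond)
#3 |I1  (prefer integral on I1)
#0 |J1  (1-jn J1 has f-setter on 3)
#2 |J1  (J1: bond 3 brought flow, rest push out)

β0 |J1
β1 |J1
β2 |J1
β3 |I1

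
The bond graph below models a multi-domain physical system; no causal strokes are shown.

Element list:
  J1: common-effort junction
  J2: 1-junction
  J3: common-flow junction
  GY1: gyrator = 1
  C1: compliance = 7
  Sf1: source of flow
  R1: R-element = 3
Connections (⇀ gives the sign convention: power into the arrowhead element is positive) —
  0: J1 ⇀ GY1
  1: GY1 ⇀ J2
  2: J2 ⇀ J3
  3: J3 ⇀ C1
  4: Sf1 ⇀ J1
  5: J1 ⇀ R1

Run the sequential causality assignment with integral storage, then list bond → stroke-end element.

β0 |GY1
β1 |GY1
β2 |J2
β3 |J3
β4 |Sf1
β5 |J1

b4 →Sf1  (source Sf1 imposes f)
b3 →J3  (C1: C, integral causality)
b2 →J2  (only one flow-in slot at J3)
b1 →GY1  (J2: last free bond brings flow in)
b0 →GY1  (GY1 both-in/both-out from 1)
b5 →J1  (closing 0-jn rule on J1)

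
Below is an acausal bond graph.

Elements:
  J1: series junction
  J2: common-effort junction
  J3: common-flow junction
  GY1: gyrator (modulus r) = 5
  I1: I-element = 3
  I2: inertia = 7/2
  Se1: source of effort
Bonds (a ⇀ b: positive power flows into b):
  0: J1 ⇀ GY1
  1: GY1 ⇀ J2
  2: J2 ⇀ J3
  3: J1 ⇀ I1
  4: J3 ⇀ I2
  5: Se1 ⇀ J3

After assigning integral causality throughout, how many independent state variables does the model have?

β5 stroke→J3  (Se1 fixes effort; stroke away)
β3 stroke→I1  (I1 integral (f out))
β0 stroke→J1  (J1 flow already set via bond 3)
β1 stroke→J2  (GY1 both-in/both-out from 0)
β2 stroke→J3  (common-e at J2 fixed by 1)
β4 stroke→I2  (only one flow-in slot at J3)

2  (I1, I2 all integral)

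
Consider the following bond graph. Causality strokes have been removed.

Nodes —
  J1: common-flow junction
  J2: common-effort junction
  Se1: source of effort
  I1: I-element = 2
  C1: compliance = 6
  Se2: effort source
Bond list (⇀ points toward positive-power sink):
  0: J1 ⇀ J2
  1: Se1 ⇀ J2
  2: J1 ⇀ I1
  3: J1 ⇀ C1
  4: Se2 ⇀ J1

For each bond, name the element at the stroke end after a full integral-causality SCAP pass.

#0 →J1
#1 →J2
#2 →I1
#3 →J1
#4 →J1

β1 stroke→J2  (Se1: effort source, stroke at far end)
β4 stroke→J1  (Se2 (Se) sets effort on bond)
β0 stroke→J1  (J2: bond 1 brought effort, rest push out)
β2 stroke→I1  (I1: I, integral causality)
β3 stroke→J1  (1-jn J1 has f-setter on 2)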